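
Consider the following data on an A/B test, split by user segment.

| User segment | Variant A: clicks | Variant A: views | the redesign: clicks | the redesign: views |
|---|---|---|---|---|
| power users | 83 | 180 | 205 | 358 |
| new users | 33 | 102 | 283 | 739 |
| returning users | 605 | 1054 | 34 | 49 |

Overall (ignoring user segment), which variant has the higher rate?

Power users: Variant A 83/180 = 46.1%, the redesign 205/358 = 57.3% → the redesign
New users: Variant A 33/102 = 32.4%, the redesign 283/739 = 38.3% → the redesign
Returning users: Variant A 605/1054 = 57.4%, the redesign 34/49 = 69.4% → the redesign
Overall: Variant A 721/1336 = 54.0%, the redesign 522/1146 = 45.5% → Variant A
(The redesign wins every user group but Variant A wins overall — the redesign's views skew toward the low-rate new users group.)

Variant A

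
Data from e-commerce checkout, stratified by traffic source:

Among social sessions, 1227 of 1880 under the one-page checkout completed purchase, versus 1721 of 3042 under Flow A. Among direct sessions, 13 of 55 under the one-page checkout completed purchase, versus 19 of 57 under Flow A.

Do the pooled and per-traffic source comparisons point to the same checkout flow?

No

Social: the one-page checkout 1227/1880 = 65.3%, Flow A 1721/3042 = 56.6% → the one-page checkout
Direct: the one-page checkout 13/55 = 23.6%, Flow A 19/57 = 33.3% → Flow A
Overall: the one-page checkout 1240/1935 = 64.1%, Flow A 1740/3099 = 56.1% → the one-page checkout
Neither sweeps: the one-page checkout wins 1 of 2 groups, Flow A wins 1. The one-page checkout wins overall but not every group — no Simpson reversal.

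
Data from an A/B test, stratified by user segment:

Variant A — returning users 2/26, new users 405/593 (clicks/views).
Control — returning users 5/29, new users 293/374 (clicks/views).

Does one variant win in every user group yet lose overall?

Returning users: Variant A 2/26 = 7.7%, Control 5/29 = 17.2% → Control
New users: Variant A 405/593 = 68.3%, Control 293/374 = 78.3% → Control
Overall: Variant A 407/619 = 65.8%, Control 298/403 = 73.9% → Control
Control wins overall and in every user group — no reversal.

No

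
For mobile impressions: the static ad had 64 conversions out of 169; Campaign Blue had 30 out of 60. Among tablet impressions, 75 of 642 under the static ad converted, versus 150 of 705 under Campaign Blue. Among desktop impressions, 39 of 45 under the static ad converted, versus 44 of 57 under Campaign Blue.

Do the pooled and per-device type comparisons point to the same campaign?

Mobile: the static ad 64/169 = 37.9%, Campaign Blue 30/60 = 50.0% → Campaign Blue
Tablet: the static ad 75/642 = 11.7%, Campaign Blue 150/705 = 21.3% → Campaign Blue
Desktop: the static ad 39/45 = 86.7%, Campaign Blue 44/57 = 77.2% → the static ad
Overall: the static ad 178/856 = 20.8%, Campaign Blue 224/822 = 27.3% → Campaign Blue
Neither sweeps: the static ad wins 1 of 3 groups, Campaign Blue wins 2. Campaign Blue wins overall but not every group — no Simpson reversal.

No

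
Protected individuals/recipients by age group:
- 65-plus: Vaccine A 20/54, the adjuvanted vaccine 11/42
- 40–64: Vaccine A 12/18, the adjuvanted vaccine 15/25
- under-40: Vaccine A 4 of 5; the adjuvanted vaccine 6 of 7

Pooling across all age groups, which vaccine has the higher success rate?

65-plus: Vaccine A 20/54 = 37.0%, the adjuvanted vaccine 11/42 = 26.2% → Vaccine A
40–64: Vaccine A 12/18 = 66.7%, the adjuvanted vaccine 15/25 = 60.0% → Vaccine A
Under-40: Vaccine A 4/5 = 80.0%, the adjuvanted vaccine 6/7 = 85.7% → the adjuvanted vaccine
Overall: Vaccine A 36/77 = 46.8%, the adjuvanted vaccine 32/74 = 43.2% → Vaccine A
(Neither sweeps every age group, but Vaccine A has the higher pooled rate.)

Vaccine A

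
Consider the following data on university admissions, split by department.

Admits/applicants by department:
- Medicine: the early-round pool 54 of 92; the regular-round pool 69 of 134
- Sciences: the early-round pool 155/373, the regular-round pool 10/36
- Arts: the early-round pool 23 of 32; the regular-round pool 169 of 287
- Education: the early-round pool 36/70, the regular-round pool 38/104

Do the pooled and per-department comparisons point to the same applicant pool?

Medicine: the early-round pool 54/92 = 58.7%, the regular-round pool 69/134 = 51.5% → the early-round pool
Sciences: the early-round pool 155/373 = 41.6%, the regular-round pool 10/36 = 27.8% → the early-round pool
Arts: the early-round pool 23/32 = 71.9%, the regular-round pool 169/287 = 58.9% → the early-round pool
Education: the early-round pool 36/70 = 51.4%, the regular-round pool 38/104 = 36.5% → the early-round pool
Overall: the early-round pool 268/567 = 47.3%, the regular-round pool 286/561 = 51.0% → the regular-round pool
The early-round pool wins each department group but the regular-round pool wins overall — the comparison reverses. The early-round pool's applicants skew toward Sciences, which has a lower base rate.

No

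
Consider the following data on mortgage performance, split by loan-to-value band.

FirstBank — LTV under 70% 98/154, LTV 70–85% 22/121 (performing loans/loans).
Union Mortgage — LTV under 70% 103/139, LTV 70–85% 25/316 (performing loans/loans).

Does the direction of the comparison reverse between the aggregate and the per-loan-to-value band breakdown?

LTV under 70%: FirstBank 98/154 = 63.6%, Union Mortgage 103/139 = 74.1% → Union Mortgage
LTV 70–85%: FirstBank 22/121 = 18.2%, Union Mortgage 25/316 = 7.9% → FirstBank
Overall: FirstBank 120/275 = 43.6%, Union Mortgage 128/455 = 28.1% → FirstBank
Neither sweeps: FirstBank wins 1 of 2 groups, Union Mortgage wins 1. FirstBank wins overall but not every group — no Simpson reversal.

No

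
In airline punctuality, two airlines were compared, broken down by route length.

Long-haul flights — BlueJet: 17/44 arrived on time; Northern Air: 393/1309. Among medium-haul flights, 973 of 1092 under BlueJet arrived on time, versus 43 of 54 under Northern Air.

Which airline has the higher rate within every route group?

Long-haul: BlueJet 17/44 = 38.6%, Northern Air 393/1309 = 30.0% → BlueJet
Medium-haul: BlueJet 973/1092 = 89.1%, Northern Air 43/54 = 79.6% → BlueJet
BlueJet has the higher rate in both groups.

BlueJet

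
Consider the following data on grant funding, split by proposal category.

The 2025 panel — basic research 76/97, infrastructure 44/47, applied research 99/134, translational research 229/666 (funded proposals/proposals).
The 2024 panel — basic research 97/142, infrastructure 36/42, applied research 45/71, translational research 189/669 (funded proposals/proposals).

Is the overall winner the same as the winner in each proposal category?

Yes

Basic research: the 2025 panel 76/97 = 78.4%, the 2024 panel 97/142 = 68.3% → the 2025 panel
Infrastructure: the 2025 panel 44/47 = 93.6%, the 2024 panel 36/42 = 85.7% → the 2025 panel
Applied research: the 2025 panel 99/134 = 73.9%, the 2024 panel 45/71 = 63.4% → the 2025 panel
Translational research: the 2025 panel 229/666 = 34.4%, the 2024 panel 189/669 = 28.3% → the 2025 panel
Overall: the 2025 panel 448/944 = 47.5%, the 2024 panel 367/924 = 39.7% → the 2025 panel
The 2025 panel wins overall and in every proposal group — no reversal.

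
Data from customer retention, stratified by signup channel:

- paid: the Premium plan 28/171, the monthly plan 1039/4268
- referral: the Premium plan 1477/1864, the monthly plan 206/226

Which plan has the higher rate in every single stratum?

the monthly plan

Paid: the Premium plan 28/171 = 16.4%, the monthly plan 1039/4268 = 24.3% → the monthly plan
Referral: the Premium plan 1477/1864 = 79.2%, the monthly plan 206/226 = 91.2% → the monthly plan
The monthly plan has the higher rate in both groups.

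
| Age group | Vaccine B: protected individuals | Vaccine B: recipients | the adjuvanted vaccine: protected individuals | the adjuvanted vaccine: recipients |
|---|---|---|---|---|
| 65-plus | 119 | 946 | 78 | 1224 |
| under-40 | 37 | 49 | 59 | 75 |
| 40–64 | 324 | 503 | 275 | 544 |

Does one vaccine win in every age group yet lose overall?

65-plus: Vaccine B 119/946 = 12.6%, the adjuvanted vaccine 78/1224 = 6.4% → Vaccine B
Under-40: Vaccine B 37/49 = 75.5%, the adjuvanted vaccine 59/75 = 78.7% → the adjuvanted vaccine
40–64: Vaccine B 324/503 = 64.4%, the adjuvanted vaccine 275/544 = 50.6% → Vaccine B
Overall: Vaccine B 480/1498 = 32.0%, the adjuvanted vaccine 412/1843 = 22.4% → Vaccine B
Neither sweeps: Vaccine B wins 2 of 3 groups, the adjuvanted vaccine wins 1. Vaccine B wins overall but not every group — no Simpson reversal.

No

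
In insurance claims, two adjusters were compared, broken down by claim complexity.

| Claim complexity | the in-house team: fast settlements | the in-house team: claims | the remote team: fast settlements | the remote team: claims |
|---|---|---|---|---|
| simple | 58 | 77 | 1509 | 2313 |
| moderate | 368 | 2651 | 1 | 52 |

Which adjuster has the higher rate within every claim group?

the in-house team

Simple: the in-house team 58/77 = 75.3%, the remote team 1509/2313 = 65.2% → the in-house team
Moderate: the in-house team 368/2651 = 13.9%, the remote team 1/52 = 1.9% → the in-house team
The in-house team has the higher rate in both groups.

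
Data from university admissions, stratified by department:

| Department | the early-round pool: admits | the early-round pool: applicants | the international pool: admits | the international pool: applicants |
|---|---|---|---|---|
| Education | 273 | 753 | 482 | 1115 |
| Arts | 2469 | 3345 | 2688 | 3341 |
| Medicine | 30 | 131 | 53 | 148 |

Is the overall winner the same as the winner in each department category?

Education: the early-round pool 273/753 = 36.3%, the international pool 482/1115 = 43.2% → the international pool
Arts: the early-round pool 2469/3345 = 73.8%, the international pool 2688/3341 = 80.5% → the international pool
Medicine: the early-round pool 30/131 = 22.9%, the international pool 53/148 = 35.8% → the international pool
Overall: the early-round pool 2772/4229 = 65.5%, the international pool 3223/4604 = 70.0% → the international pool
The international pool wins overall and in every department group — no reversal.

Yes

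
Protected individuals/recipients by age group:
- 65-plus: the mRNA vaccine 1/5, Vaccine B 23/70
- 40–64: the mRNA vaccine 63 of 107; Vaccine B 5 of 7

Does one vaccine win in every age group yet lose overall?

65-plus: the mRNA vaccine 1/5 = 20.0%, Vaccine B 23/70 = 32.9% → Vaccine B
40–64: the mRNA vaccine 63/107 = 58.9%, Vaccine B 5/7 = 71.4% → Vaccine B
Overall: the mRNA vaccine 64/112 = 57.1%, Vaccine B 28/77 = 36.4% → the mRNA vaccine
Vaccine B wins each age group but the mRNA vaccine wins overall — the comparison reverses. Vaccine B's recipients skew toward 65-plus, which has a lower base rate.

Yes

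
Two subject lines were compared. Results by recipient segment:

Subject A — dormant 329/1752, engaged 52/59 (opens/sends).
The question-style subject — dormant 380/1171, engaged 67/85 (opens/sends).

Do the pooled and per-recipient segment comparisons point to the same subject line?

Dormant: Subject A 329/1752 = 18.8%, the question-style subject 380/1171 = 32.5% → the question-style subject
Engaged: Subject A 52/59 = 88.1%, the question-style subject 67/85 = 78.8% → Subject A
Overall: Subject A 381/1811 = 21.0%, the question-style subject 447/1256 = 35.6% → the question-style subject
Neither sweeps: Subject A wins 1 of 2 groups, the question-style subject wins 1. The question-style subject wins overall but not every group — no Simpson reversal.

No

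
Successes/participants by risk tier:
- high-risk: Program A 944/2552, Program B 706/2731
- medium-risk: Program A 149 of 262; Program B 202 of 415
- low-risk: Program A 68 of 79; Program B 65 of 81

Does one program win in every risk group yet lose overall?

No

High-risk: Program A 944/2552 = 37.0%, Program B 706/2731 = 25.9% → Program A
Medium-risk: Program A 149/262 = 56.9%, Program B 202/415 = 48.7% → Program A
Low-risk: Program A 68/79 = 86.1%, Program B 65/81 = 80.2% → Program A
Overall: Program A 1161/2893 = 40.1%, Program B 973/3227 = 30.2% → Program A
Program A wins overall and in every risk group — no reversal.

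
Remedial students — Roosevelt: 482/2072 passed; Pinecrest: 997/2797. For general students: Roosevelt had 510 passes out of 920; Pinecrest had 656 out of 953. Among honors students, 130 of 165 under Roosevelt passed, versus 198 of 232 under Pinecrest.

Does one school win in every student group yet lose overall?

No

Remedial: Roosevelt 482/2072 = 23.3%, Pinecrest 997/2797 = 35.6% → Pinecrest
General: Roosevelt 510/920 = 55.4%, Pinecrest 656/953 = 68.8% → Pinecrest
Honors: Roosevelt 130/165 = 78.8%, Pinecrest 198/232 = 85.3% → Pinecrest
Overall: Roosevelt 1122/3157 = 35.5%, Pinecrest 1851/3982 = 46.5% → Pinecrest
Pinecrest wins overall and in every student group — no reversal.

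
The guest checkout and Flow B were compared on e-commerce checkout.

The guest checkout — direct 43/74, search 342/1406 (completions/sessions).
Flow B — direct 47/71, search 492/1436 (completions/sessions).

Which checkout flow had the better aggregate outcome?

Direct: the guest checkout 43/74 = 58.1%, Flow B 47/71 = 66.2% → Flow B
Search: the guest checkout 342/1406 = 24.3%, Flow B 492/1436 = 34.3% → Flow B
Overall: the guest checkout 385/1480 = 26.0%, Flow B 539/1507 = 35.8% → Flow B

Flow B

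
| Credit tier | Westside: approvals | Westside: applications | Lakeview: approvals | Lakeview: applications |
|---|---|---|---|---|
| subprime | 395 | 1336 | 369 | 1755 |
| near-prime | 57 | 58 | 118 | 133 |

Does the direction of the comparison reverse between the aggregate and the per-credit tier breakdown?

Subprime: Westside 395/1336 = 29.6%, Lakeview 369/1755 = 21.0% → Westside
Near-prime: Westside 57/58 = 98.3%, Lakeview 118/133 = 88.7% → Westside
Overall: Westside 452/1394 = 32.4%, Lakeview 487/1888 = 25.8% → Westside
Westside wins overall and in every credit group — no reversal.

No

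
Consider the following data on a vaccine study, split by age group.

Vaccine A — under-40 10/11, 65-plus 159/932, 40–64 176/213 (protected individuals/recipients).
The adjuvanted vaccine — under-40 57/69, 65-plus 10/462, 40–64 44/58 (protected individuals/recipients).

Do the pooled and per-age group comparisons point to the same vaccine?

Under-40: Vaccine A 10/11 = 90.9%, the adjuvanted vaccine 57/69 = 82.6% → Vaccine A
65-plus: Vaccine A 159/932 = 17.1%, the adjuvanted vaccine 10/462 = 2.2% → Vaccine A
40–64: Vaccine A 176/213 = 82.6%, the adjuvanted vaccine 44/58 = 75.9% → Vaccine A
Overall: Vaccine A 345/1156 = 29.8%, the adjuvanted vaccine 111/589 = 18.8% → Vaccine A
Vaccine A wins overall and in every age group — no reversal.

Yes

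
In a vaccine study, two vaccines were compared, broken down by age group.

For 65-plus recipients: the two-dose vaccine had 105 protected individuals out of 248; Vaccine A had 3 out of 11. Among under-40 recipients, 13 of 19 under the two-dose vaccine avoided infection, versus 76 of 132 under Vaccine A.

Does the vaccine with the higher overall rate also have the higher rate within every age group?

65-plus: the two-dose vaccine 105/248 = 42.3%, Vaccine A 3/11 = 27.3% → the two-dose vaccine
Under-40: the two-dose vaccine 13/19 = 68.4%, Vaccine A 76/132 = 57.6% → the two-dose vaccine
Overall: the two-dose vaccine 118/267 = 44.2%, Vaccine A 79/143 = 55.2% → Vaccine A
The two-dose vaccine wins each age group but Vaccine A wins overall — the comparison reverses. The two-dose vaccine's recipients skew toward 65-plus, which has a lower base rate.

No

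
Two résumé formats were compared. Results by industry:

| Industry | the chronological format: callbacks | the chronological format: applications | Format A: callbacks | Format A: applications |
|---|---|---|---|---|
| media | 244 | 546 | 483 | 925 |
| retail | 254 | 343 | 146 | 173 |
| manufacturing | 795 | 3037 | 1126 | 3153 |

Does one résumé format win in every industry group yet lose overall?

No

Media: the chronological format 244/546 = 44.7%, Format A 483/925 = 52.2% → Format A
Retail: the chronological format 254/343 = 74.1%, Format A 146/173 = 84.4% → Format A
Manufacturing: the chronological format 795/3037 = 26.2%, Format A 1126/3153 = 35.7% → Format A
Overall: the chronological format 1293/3926 = 32.9%, Format A 1755/4251 = 41.3% → Format A
Format A wins overall and in every industry group — no reversal.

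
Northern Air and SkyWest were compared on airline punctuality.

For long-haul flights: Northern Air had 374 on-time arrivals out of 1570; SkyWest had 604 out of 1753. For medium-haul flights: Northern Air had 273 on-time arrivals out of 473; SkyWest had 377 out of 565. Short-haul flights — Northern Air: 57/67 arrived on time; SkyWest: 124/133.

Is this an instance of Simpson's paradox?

Long-haul: Northern Air 374/1570 = 23.8%, SkyWest 604/1753 = 34.5% → SkyWest
Medium-haul: Northern Air 273/473 = 57.7%, SkyWest 377/565 = 66.7% → SkyWest
Short-haul: Northern Air 57/67 = 85.1%, SkyWest 124/133 = 93.2% → SkyWest
Overall: Northern Air 704/2110 = 33.4%, SkyWest 1105/2451 = 45.1% → SkyWest
SkyWest wins overall and in every route group — no reversal.

No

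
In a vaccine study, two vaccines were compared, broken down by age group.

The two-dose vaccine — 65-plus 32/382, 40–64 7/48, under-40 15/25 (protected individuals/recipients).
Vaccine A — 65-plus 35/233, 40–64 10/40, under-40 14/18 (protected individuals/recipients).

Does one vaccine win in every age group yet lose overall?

No

65-plus: the two-dose vaccine 32/382 = 8.4%, Vaccine A 35/233 = 15.0% → Vaccine A
40–64: the two-dose vaccine 7/48 = 14.6%, Vaccine A 10/40 = 25.0% → Vaccine A
Under-40: the two-dose vaccine 15/25 = 60.0%, Vaccine A 14/18 = 77.8% → Vaccine A
Overall: the two-dose vaccine 54/455 = 11.9%, Vaccine A 59/291 = 20.3% → Vaccine A
Vaccine A wins overall and in every age group — no reversal.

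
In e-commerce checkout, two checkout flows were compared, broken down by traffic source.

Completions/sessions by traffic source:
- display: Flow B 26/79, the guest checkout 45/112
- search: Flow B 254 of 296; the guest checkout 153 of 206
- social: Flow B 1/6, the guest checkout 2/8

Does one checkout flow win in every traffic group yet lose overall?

No

Display: Flow B 26/79 = 32.9%, the guest checkout 45/112 = 40.2% → the guest checkout
Search: Flow B 254/296 = 85.8%, the guest checkout 153/206 = 74.3% → Flow B
Social: Flow B 1/6 = 16.7%, the guest checkout 2/8 = 25.0% → the guest checkout
Overall: Flow B 281/381 = 73.8%, the guest checkout 200/326 = 61.3% → Flow B
Neither sweeps: Flow B wins 1 of 3 groups, the guest checkout wins 2. Flow B wins overall but not every group — no Simpson reversal.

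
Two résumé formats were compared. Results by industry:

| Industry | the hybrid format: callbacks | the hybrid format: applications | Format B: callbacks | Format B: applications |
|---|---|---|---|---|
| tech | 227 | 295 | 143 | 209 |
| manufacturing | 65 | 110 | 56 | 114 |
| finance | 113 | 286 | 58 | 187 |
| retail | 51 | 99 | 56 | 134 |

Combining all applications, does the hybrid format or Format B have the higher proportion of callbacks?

Tech: the hybrid format 227/295 = 76.9%, Format B 143/209 = 68.4% → the hybrid format
Manufacturing: the hybrid format 65/110 = 59.1%, Format B 56/114 = 49.1% → the hybrid format
Finance: the hybrid format 113/286 = 39.5%, Format B 58/187 = 31.0% → the hybrid format
Retail: the hybrid format 51/99 = 51.5%, Format B 56/134 = 41.8% → the hybrid format
Overall: the hybrid format 456/790 = 57.7%, Format B 313/644 = 48.6% → the hybrid format

the hybrid format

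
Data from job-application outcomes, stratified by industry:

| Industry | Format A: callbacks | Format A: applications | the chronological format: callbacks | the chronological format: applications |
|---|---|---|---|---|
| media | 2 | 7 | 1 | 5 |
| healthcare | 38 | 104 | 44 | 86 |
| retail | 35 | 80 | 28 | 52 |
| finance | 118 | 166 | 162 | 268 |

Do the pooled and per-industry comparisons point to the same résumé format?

Media: Format A 2/7 = 28.6%, the chronological format 1/5 = 20.0% → Format A
Healthcare: Format A 38/104 = 36.5%, the chronological format 44/86 = 51.2% → the chronological format
Retail: Format A 35/80 = 43.8%, the chronological format 28/52 = 53.8% → the chronological format
Finance: Format A 118/166 = 71.1%, the chronological format 162/268 = 60.4% → Format A
Overall: Format A 193/357 = 54.1%, the chronological format 235/411 = 57.2% → the chronological format
Neither sweeps: Format A wins 2 of 4 groups, the chronological format wins 2. The chronological format wins overall but not every group — no Simpson reversal.

No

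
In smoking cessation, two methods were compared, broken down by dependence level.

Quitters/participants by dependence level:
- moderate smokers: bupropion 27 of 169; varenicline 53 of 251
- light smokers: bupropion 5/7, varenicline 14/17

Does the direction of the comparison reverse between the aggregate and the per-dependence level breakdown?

Moderate smokers: bupropion 27/169 = 16.0%, varenicline 53/251 = 21.1% → varenicline
Light smokers: bupropion 5/7 = 71.4%, varenicline 14/17 = 82.4% → varenicline
Overall: bupropion 32/176 = 18.2%, varenicline 67/268 = 25.0% → varenicline
Varenicline wins overall and in every dependence group — no reversal.

No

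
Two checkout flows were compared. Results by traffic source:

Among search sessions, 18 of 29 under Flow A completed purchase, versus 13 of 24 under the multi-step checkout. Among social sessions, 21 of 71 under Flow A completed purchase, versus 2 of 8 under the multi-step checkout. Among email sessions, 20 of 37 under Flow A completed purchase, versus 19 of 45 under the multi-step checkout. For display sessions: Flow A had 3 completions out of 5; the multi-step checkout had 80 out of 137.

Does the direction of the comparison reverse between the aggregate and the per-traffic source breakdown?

Search: Flow A 18/29 = 62.1%, the multi-step checkout 13/24 = 54.2% → Flow A
Social: Flow A 21/71 = 29.6%, the multi-step checkout 2/8 = 25.0% → Flow A
Email: Flow A 20/37 = 54.1%, the multi-step checkout 19/45 = 42.2% → Flow A
Display: Flow A 3/5 = 60.0%, the multi-step checkout 80/137 = 58.4% → Flow A
Overall: Flow A 62/142 = 43.7%, the multi-step checkout 114/214 = 53.3% → the multi-step checkout
Flow A wins each traffic group but the multi-step checkout wins overall — the comparison reverses. Flow A's sessions skew toward social, which has a lower base rate.

Yes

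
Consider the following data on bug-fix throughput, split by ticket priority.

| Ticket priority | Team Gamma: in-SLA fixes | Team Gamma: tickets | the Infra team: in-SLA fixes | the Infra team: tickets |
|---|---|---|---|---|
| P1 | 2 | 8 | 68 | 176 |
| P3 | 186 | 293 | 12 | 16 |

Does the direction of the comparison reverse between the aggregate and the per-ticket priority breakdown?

Yes

P1: Team Gamma 2/8 = 25.0%, the Infra team 68/176 = 38.6% → the Infra team
P3: Team Gamma 186/293 = 63.5%, the Infra team 12/16 = 75.0% → the Infra team
Overall: Team Gamma 188/301 = 62.5%, the Infra team 80/192 = 41.7% → Team Gamma
The Infra team wins each ticket group but Team Gamma wins overall — the comparison reverses. The Infra team's tickets skew toward P1, which has a lower base rate.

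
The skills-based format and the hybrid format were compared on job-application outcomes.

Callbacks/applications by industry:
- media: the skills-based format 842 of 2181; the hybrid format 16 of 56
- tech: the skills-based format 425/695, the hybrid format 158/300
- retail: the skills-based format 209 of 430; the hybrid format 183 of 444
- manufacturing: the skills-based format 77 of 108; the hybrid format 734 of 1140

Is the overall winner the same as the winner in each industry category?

No

Media: the skills-based format 842/2181 = 38.6%, the hybrid format 16/56 = 28.6% → the skills-based format
Tech: the skills-based format 425/695 = 61.2%, the hybrid format 158/300 = 52.7% → the skills-based format
Retail: the skills-based format 209/430 = 48.6%, the hybrid format 183/444 = 41.2% → the skills-based format
Manufacturing: the skills-based format 77/108 = 71.3%, the hybrid format 734/1140 = 64.4% → the skills-based format
Overall: the skills-based format 1553/3414 = 45.5%, the hybrid format 1091/1940 = 56.2% → the hybrid format
The skills-based format wins each industry group but the hybrid format wins overall — the comparison reverses. The skills-based format's applications skew toward media, which has a lower base rate.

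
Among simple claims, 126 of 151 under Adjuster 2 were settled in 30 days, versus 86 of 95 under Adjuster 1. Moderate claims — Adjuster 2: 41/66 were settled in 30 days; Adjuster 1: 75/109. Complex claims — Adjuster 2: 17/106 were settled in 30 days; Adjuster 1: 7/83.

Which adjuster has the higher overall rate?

Adjuster 1

Simple: Adjuster 2 126/151 = 83.4%, Adjuster 1 86/95 = 90.5% → Adjuster 1
Moderate: Adjuster 2 41/66 = 62.1%, Adjuster 1 75/109 = 68.8% → Adjuster 1
Complex: Adjuster 2 17/106 = 16.0%, Adjuster 1 7/83 = 8.4% → Adjuster 2
Overall: Adjuster 2 184/323 = 57.0%, Adjuster 1 168/287 = 58.5% → Adjuster 1
(Neither sweeps every claim group, but Adjuster 1 has the higher pooled rate.)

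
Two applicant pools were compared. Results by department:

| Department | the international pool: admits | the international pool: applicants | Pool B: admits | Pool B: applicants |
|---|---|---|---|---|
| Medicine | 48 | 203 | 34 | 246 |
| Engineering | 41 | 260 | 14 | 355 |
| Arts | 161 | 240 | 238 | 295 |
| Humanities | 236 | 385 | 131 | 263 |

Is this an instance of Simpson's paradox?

Medicine: the international pool 48/203 = 23.6%, Pool B 34/246 = 13.8% → the international pool
Engineering: the international pool 41/260 = 15.8%, Pool B 14/355 = 3.9% → the international pool
Arts: the international pool 161/240 = 67.1%, Pool B 238/295 = 80.7% → Pool B
Humanities: the international pool 236/385 = 61.3%, Pool B 131/263 = 49.8% → the international pool
Overall: the international pool 486/1088 = 44.7%, Pool B 417/1159 = 36.0% → the international pool
Neither sweeps: the international pool wins 3 of 4 groups, Pool B wins 1. The international pool wins overall but not every group — no Simpson reversal.

No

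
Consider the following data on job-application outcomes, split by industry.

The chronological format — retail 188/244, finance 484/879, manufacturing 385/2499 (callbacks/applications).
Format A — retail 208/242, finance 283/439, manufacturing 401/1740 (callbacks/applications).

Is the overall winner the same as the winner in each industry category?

Retail: the chronological format 188/244 = 77.0%, Format A 208/242 = 86.0% → Format A
Finance: the chronological format 484/879 = 55.1%, Format A 283/439 = 64.5% → Format A
Manufacturing: the chronological format 385/2499 = 15.4%, Format A 401/1740 = 23.0% → Format A
Overall: the chronological format 1057/3622 = 29.2%, Format A 892/2421 = 36.8% → Format A
Format A wins overall and in every industry group — no reversal.

Yes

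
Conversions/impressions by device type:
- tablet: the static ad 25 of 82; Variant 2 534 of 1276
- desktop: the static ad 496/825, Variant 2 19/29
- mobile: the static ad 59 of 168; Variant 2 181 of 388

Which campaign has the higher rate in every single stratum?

Tablet: the static ad 25/82 = 30.5%, Variant 2 534/1276 = 41.8% → Variant 2
Desktop: the static ad 496/825 = 60.1%, Variant 2 19/29 = 65.5% → Variant 2
Mobile: the static ad 59/168 = 35.1%, Variant 2 181/388 = 46.6% → Variant 2
Variant 2 has the higher rate in all 3 groups.

Variant 2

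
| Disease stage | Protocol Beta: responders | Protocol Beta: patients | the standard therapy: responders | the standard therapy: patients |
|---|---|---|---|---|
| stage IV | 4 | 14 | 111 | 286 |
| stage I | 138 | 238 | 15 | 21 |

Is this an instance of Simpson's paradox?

Yes

Stage IV: Protocol Beta 4/14 = 28.6%, the standard therapy 111/286 = 38.8% → the standard therapy
Stage I: Protocol Beta 138/238 = 58.0%, the standard therapy 15/21 = 71.4% → the standard therapy
Overall: Protocol Beta 142/252 = 56.3%, the standard therapy 126/307 = 41.0% → Protocol Beta
The standard therapy wins each disease group but Protocol Beta wins overall — the comparison reverses. The standard therapy's patients skew toward stage IV, which has a lower base rate.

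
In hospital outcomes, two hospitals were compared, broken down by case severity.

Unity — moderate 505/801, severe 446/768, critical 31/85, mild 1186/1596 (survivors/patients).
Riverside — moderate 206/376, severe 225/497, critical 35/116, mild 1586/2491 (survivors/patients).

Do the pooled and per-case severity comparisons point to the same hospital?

Moderate: Unity 505/801 = 63.0%, Riverside 206/376 = 54.8% → Unity
Severe: Unity 446/768 = 58.1%, Riverside 225/497 = 45.3% → Unity
Critical: Unity 31/85 = 36.5%, Riverside 35/116 = 30.2% → Unity
Mild: Unity 1186/1596 = 74.3%, Riverside 1586/2491 = 63.7% → Unity
Overall: Unity 2168/3250 = 66.7%, Riverside 2052/3480 = 59.0% → Unity
Unity wins overall and in every case group — no reversal.

Yes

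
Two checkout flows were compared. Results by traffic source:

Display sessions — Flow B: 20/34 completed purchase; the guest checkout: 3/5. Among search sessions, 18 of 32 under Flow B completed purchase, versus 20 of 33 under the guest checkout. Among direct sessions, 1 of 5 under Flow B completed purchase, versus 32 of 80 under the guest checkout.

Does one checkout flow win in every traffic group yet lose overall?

Yes

Display: Flow B 20/34 = 58.8%, the guest checkout 3/5 = 60.0% → the guest checkout
Search: Flow B 18/32 = 56.2%, the guest checkout 20/33 = 60.6% → the guest checkout
Direct: Flow B 1/5 = 20.0%, the guest checkout 32/80 = 40.0% → the guest checkout
Overall: Flow B 39/71 = 54.9%, the guest checkout 55/118 = 46.6% → Flow B
The guest checkout wins each traffic group but Flow B wins overall — the comparison reverses. The guest checkout's sessions skew toward direct, which has a lower base rate.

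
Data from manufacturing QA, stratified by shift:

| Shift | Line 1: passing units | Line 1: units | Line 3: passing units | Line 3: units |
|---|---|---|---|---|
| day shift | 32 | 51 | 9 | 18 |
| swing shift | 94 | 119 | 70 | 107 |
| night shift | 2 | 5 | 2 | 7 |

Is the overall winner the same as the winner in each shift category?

Yes

Day shift: Line 1 32/51 = 62.7%, Line 3 9/18 = 50.0% → Line 1
Swing shift: Line 1 94/119 = 79.0%, Line 3 70/107 = 65.4% → Line 1
Night shift: Line 1 2/5 = 40.0%, Line 3 2/7 = 28.6% → Line 1
Overall: Line 1 128/175 = 73.1%, Line 3 81/132 = 61.4% → Line 1
Line 1 wins overall and in every shift group — no reversal.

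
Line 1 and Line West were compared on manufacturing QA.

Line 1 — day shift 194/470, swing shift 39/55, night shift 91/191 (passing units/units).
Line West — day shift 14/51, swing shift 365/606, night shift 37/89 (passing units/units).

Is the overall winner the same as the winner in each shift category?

Day shift: Line 1 194/470 = 41.3%, Line West 14/51 = 27.5% → Line 1
Swing shift: Line 1 39/55 = 70.9%, Line West 365/606 = 60.2% → Line 1
Night shift: Line 1 91/191 = 47.6%, Line West 37/89 = 41.6% → Line 1
Overall: Line 1 324/716 = 45.3%, Line West 416/746 = 55.8% → Line West
Line 1 wins each shift group but Line West wins overall — the comparison reverses. Line 1's units skew toward day shift, which has a lower base rate.

No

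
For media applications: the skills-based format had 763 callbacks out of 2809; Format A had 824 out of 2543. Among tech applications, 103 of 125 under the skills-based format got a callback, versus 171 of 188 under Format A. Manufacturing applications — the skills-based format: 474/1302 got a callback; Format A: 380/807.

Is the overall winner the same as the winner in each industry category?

Yes

Media: the skills-based format 763/2809 = 27.2%, Format A 824/2543 = 32.4% → Format A
Tech: the skills-based format 103/125 = 82.4%, Format A 171/188 = 91.0% → Format A
Manufacturing: the skills-based format 474/1302 = 36.4%, Format A 380/807 = 47.1% → Format A
Overall: the skills-based format 1340/4236 = 31.6%, Format A 1375/3538 = 38.9% → Format A
Format A wins overall and in every industry group — no reversal.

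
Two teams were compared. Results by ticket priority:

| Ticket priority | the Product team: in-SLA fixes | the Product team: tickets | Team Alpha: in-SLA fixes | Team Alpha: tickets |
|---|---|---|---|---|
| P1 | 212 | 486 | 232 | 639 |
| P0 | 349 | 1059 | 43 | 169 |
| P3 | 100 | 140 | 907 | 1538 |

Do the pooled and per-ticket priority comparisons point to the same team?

P1: the Product team 212/486 = 43.6%, Team Alpha 232/639 = 36.3% → the Product team
P0: the Product team 349/1059 = 33.0%, Team Alpha 43/169 = 25.4% → the Product team
P3: the Product team 100/140 = 71.4%, Team Alpha 907/1538 = 59.0% → the Product team
Overall: the Product team 661/1685 = 39.2%, Team Alpha 1182/2346 = 50.4% → Team Alpha
The Product team wins each ticket group but Team Alpha wins overall — the comparison reverses. The Product team's tickets skew toward P0, which has a lower base rate.

No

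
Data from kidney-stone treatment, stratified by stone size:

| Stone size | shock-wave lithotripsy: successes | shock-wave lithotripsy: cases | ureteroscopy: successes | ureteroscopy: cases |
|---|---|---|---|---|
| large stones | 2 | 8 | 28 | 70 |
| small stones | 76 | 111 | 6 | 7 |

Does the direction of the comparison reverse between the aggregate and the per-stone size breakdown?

Large stones: shock-wave lithotripsy 2/8 = 25.0%, ureteroscopy 28/70 = 40.0% → ureteroscopy
Small stones: shock-wave lithotripsy 76/111 = 68.5%, ureteroscopy 6/7 = 85.7% → ureteroscopy
Overall: shock-wave lithotripsy 78/119 = 65.5%, ureteroscopy 34/77 = 44.2% → shock-wave lithotripsy
Ureteroscopy wins each stone group but shock-wave lithotripsy wins overall — the comparison reverses. Ureteroscopy's cases skew toward large stones, which has a lower base rate.

Yes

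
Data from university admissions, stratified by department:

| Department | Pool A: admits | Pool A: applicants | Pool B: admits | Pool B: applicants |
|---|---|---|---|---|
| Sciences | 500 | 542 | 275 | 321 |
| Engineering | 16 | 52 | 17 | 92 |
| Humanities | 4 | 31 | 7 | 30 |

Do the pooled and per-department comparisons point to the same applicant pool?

No

Sciences: Pool A 500/542 = 92.3%, Pool B 275/321 = 85.7% → Pool A
Engineering: Pool A 16/52 = 30.8%, Pool B 17/92 = 18.5% → Pool A
Humanities: Pool A 4/31 = 12.9%, Pool B 7/30 = 23.3% → Pool B
Overall: Pool A 520/625 = 83.2%, Pool B 299/443 = 67.5% → Pool A
Neither sweeps: Pool A wins 2 of 3 groups, Pool B wins 1. Pool A wins overall but not every group — no Simpson reversal.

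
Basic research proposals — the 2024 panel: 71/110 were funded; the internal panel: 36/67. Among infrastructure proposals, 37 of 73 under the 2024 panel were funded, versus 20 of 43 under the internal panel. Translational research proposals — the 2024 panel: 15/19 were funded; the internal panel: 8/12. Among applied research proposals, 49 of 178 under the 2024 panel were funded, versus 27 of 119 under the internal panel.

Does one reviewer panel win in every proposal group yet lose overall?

No

Basic research: the 2024 panel 71/110 = 64.5%, the internal panel 36/67 = 53.7% → the 2024 panel
Infrastructure: the 2024 panel 37/73 = 50.7%, the internal panel 20/43 = 46.5% → the 2024 panel
Translational research: the 2024 panel 15/19 = 78.9%, the internal panel 8/12 = 66.7% → the 2024 panel
Applied research: the 2024 panel 49/178 = 27.5%, the internal panel 27/119 = 22.7% → the 2024 panel
Overall: the 2024 panel 172/380 = 45.3%, the internal panel 91/241 = 37.8% → the 2024 panel
The 2024 panel wins overall and in every proposal group — no reversal.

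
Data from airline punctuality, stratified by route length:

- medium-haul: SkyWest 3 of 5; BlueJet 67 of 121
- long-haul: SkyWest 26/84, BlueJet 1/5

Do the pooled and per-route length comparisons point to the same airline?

Medium-haul: SkyWest 3/5 = 60.0%, BlueJet 67/121 = 55.4% → SkyWest
Long-haul: SkyWest 26/84 = 31.0%, BlueJet 1/5 = 20.0% → SkyWest
Overall: SkyWest 29/89 = 32.6%, BlueJet 68/126 = 54.0% → BlueJet
SkyWest wins each route group but BlueJet wins overall — the comparison reverses. SkyWest's flights skew toward long-haul, which has a lower base rate.

No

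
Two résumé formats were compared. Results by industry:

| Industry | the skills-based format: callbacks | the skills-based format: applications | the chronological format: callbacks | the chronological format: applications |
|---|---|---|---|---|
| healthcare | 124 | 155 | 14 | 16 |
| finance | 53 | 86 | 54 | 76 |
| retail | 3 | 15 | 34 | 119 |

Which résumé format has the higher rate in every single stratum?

Healthcare: the skills-based format 124/155 = 80.0%, the chronological format 14/16 = 87.5% → the chronological format
Finance: the skills-based format 53/86 = 61.6%, the chronological format 54/76 = 71.1% → the chronological format
Retail: the skills-based format 3/15 = 20.0%, the chronological format 34/119 = 28.6% → the chronological format
The chronological format has the higher rate in all 3 groups.

the chronological format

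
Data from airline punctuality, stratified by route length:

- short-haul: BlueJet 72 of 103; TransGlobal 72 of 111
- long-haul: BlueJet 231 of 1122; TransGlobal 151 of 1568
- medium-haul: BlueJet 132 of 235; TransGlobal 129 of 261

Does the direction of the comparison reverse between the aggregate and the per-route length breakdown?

No

Short-haul: BlueJet 72/103 = 69.9%, TransGlobal 72/111 = 64.9% → BlueJet
Long-haul: BlueJet 231/1122 = 20.6%, TransGlobal 151/1568 = 9.6% → BlueJet
Medium-haul: BlueJet 132/235 = 56.2%, TransGlobal 129/261 = 49.4% → BlueJet
Overall: BlueJet 435/1460 = 29.8%, TransGlobal 352/1940 = 18.1% → BlueJet
BlueJet wins overall and in every route group — no reversal.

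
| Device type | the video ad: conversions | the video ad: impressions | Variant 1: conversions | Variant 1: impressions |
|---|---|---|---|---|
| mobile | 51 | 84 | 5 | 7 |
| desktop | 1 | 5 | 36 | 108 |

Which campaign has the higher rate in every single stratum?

Variant 1

Mobile: the video ad 51/84 = 60.7%, Variant 1 5/7 = 71.4% → Variant 1
Desktop: the video ad 1/5 = 20.0%, Variant 1 36/108 = 33.3% → Variant 1
Variant 1 has the higher rate in both groups.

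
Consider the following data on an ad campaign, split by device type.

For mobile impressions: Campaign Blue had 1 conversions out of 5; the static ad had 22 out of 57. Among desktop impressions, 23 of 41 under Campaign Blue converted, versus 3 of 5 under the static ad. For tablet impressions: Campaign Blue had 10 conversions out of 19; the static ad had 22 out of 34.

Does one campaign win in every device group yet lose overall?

Yes

Mobile: Campaign Blue 1/5 = 20.0%, the static ad 22/57 = 38.6% → the static ad
Desktop: Campaign Blue 23/41 = 56.1%, the static ad 3/5 = 60.0% → the static ad
Tablet: Campaign Blue 10/19 = 52.6%, the static ad 22/34 = 64.7% → the static ad
Overall: Campaign Blue 34/65 = 52.3%, the static ad 47/96 = 49.0% → Campaign Blue
The static ad wins each device group but Campaign Blue wins overall — the comparison reverses. The static ad's impressions skew toward mobile, which has a lower base rate.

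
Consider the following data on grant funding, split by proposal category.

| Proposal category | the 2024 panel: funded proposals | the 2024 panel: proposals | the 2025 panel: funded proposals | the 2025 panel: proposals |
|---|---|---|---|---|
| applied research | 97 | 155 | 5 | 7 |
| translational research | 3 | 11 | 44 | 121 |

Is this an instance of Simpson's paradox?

Yes

Applied research: the 2024 panel 97/155 = 62.6%, the 2025 panel 5/7 = 71.4% → the 2025 panel
Translational research: the 2024 panel 3/11 = 27.3%, the 2025 panel 44/121 = 36.4% → the 2025 panel
Overall: the 2024 panel 100/166 = 60.2%, the 2025 panel 49/128 = 38.3% → the 2024 panel
The 2025 panel wins each proposal group but the 2024 panel wins overall — the comparison reverses. The 2025 panel's proposals skew toward translational research, which has a lower base rate.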